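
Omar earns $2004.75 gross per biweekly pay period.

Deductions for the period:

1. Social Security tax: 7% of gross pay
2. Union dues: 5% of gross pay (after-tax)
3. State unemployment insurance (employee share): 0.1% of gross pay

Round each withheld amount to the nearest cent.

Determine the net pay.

$1762.18

State unemployment insurance (employee share): $2004.75 × 0.001 = $2.00
Social Security tax: $2004.75 × 0.07 = $140.33
Union dues: $2004.75 × 0.05 = $100.24
Total deductions = $2.00 + $140.33 + $100.24 = $242.57
Net pay = $2004.75 − $242.57 = $1762.18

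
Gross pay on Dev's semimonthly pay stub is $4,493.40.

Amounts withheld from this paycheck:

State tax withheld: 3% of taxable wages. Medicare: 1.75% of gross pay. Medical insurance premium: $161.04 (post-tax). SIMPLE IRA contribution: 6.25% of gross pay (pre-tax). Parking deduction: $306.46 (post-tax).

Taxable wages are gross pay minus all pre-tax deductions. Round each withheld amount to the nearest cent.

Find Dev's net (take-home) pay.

$3,540.05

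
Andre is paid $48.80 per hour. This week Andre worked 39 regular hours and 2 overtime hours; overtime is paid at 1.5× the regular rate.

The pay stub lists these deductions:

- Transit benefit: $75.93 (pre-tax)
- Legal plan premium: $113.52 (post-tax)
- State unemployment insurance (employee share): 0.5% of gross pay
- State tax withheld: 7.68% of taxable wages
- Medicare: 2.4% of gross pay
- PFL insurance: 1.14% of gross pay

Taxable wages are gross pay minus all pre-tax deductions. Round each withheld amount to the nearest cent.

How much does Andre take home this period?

Regular pay: 39 × $48.80 = $1,903.20
Overtime pay: 2 × $48.80 × 1.5 = $146.40
Gross pay = $1,903.20 + $146.40 = $2,049.60
Transit benefit: $75.93
Taxable wages = $2,049.60 − $75.93 = $1,973.67
State tax withheld: $1,973.67 × 0.0768 = $151.58
State unemployment insurance (employee share): $2,049.60 × 0.005 = $10.25
Medicare: $2,049.60 × 0.024 = $49.19
PFL insurance: $2,049.60 × 0.0114 = $23.37
Legal plan premium: $113.52
Total deductions = $75.93 + $151.58 + $10.25 + $49.19 + $23.37 + $113.52 = $423.84
Net pay = $2,049.60 − $423.84 = $1,625.76

$1,625.76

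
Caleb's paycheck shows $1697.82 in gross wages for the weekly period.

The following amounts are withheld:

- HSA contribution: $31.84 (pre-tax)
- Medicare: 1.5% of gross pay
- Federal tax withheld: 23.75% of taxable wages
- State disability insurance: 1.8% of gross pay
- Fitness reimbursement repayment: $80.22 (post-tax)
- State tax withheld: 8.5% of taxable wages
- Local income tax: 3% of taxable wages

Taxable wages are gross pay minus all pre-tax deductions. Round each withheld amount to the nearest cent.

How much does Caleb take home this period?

$942.47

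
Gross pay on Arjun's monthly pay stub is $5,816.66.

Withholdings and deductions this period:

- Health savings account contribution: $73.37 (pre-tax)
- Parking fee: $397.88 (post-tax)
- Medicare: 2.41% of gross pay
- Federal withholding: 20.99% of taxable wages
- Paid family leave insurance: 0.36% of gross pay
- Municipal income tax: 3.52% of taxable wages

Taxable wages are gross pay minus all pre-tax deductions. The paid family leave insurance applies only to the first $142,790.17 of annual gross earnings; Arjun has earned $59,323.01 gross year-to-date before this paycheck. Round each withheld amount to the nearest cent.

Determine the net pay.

$3,776.61

Health savings account contribution: $73.37
Taxable wages = $5,816.66 − $73.37 = $5,743.29
Municipal income tax: $5,743.29 × 0.0352 = $202.16
Federal withholding: $5,743.29 × 0.2099 = $1,205.52
Medicare: $5,816.66 × 0.0241 = $140.18
Paid family leave insurance: cap not yet reached, full $5,816.66 is subject → $5,816.66 × 0.0036 = $20.94
Parking fee: $397.88
Total deductions = $73.37 + $202.16 + $1,205.52 + $140.18 + $20.94 + $397.88 = $2,040.05
Net pay = $5,816.66 − $2,040.05 = $3,776.61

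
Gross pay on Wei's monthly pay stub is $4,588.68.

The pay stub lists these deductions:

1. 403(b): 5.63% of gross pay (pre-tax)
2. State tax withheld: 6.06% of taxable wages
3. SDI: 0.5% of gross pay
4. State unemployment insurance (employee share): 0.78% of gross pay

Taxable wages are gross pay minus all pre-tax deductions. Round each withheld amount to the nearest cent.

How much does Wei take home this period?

$4,009.19

403(b): $4,588.68 × 0.0563 = $258.34
Taxable wages = $4,588.68 − $258.34 = $4,330.34
State tax withheld: $4,330.34 × 0.0606 = $262.42
State unemployment insurance (employee share): $4,588.68 × 0.0078 = $35.79
SDI: $4,588.68 × 0.005 = $22.94
Total deductions = $258.34 + $262.42 + $35.79 + $22.94 = $579.49
Net pay = $4,588.68 − $579.49 = $4,009.19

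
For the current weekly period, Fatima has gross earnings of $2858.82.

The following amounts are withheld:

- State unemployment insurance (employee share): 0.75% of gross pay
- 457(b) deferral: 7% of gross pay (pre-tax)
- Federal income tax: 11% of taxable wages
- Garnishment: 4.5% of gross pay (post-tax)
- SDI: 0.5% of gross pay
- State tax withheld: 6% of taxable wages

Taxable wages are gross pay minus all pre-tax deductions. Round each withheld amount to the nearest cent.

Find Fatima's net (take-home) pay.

$2042.34

457(b) deferral: $2858.82 × 0.07 = $200.12
Taxable wages = $2858.82 − $200.12 = $2658.70
Federal income tax: $2658.70 × 0.11 = $292.46
State tax withheld: $2658.70 × 0.06 = $159.52
State unemployment insurance (employee share): $2858.82 × 0.0075 = $21.44
SDI: $2858.82 × 0.005 = $14.29
Garnishment: $2858.82 × 0.045 = $128.65
Total deductions = $200.12 + $292.46 + $159.52 + $21.44 + $14.29 + $128.65 = $816.48
Net pay = $2858.82 − $816.48 = $2042.34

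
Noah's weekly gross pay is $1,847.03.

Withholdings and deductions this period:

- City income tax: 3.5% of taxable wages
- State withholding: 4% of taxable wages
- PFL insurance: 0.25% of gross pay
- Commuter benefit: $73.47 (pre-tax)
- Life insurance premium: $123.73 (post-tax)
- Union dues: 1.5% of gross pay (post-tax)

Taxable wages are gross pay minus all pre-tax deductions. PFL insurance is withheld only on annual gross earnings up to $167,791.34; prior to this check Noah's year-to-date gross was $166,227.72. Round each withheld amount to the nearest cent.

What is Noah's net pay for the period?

$1,485.20

Commuter benefit: $73.47
Taxable wages = $1,847.03 − $73.47 = $1,773.56
City income tax: $1,773.56 × 0.035 = $62.07
State withholding: $1,773.56 × 0.04 = $70.94
PFL insurance: only $167,791.34 − $166,227.72 = $1,563.62 of this check is subject → $1,563.62 × 0.0025 = $3.91
Union dues: $1,847.03 × 0.015 = $27.71
Life insurance premium: $123.73
Total deductions = $73.47 + $62.07 + $70.94 + $3.91 + $27.71 + $123.73 = $361.83
Net pay = $1,847.03 − $361.83 = $1,485.20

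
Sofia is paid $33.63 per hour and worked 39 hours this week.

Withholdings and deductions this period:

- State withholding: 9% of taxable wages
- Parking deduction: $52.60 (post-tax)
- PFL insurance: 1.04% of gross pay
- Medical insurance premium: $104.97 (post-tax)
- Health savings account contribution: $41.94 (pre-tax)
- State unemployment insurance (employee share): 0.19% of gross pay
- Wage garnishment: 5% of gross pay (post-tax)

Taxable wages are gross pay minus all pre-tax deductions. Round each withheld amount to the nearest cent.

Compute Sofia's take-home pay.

$916.08

Gross pay: 39 × $33.63 = $1,311.57
Health savings account contribution: $41.94
Taxable wages = $1,311.57 − $41.94 = $1,269.63
State withholding: $1,269.63 × 0.09 = $114.27
State unemployment insurance (employee share): $1,311.57 × 0.0019 = $2.49
PFL insurance: $1,311.57 × 0.0104 = $13.64
Wage garnishment: $1,311.57 × 0.05 = $65.58
Medical insurance premium: $104.97
Parking deduction: $52.60
Total deductions = $41.94 + $114.27 + $2.49 + $13.64 + $65.58 + $104.97 + $52.60 = $395.49
Net pay = $1,311.57 − $395.49 = $916.08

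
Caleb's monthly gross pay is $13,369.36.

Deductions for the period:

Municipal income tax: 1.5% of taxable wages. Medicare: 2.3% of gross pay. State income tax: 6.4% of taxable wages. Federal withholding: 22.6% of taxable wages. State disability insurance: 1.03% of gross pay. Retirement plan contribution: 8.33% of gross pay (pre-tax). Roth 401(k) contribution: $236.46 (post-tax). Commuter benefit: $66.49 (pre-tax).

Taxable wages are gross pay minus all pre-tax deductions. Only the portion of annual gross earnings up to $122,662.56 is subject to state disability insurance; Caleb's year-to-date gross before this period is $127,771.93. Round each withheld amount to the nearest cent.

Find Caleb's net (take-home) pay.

$7,927.53

Retirement plan contribution: $13,369.36 × 0.0833 = $1,113.67
Commuter benefit: $66.49
Pre-tax total = $1,113.67 + $66.49 = $1,180.16
Taxable wages = $13,369.36 − $1,180.16 = $12,189.20
Federal withholding: $12,189.20 × 0.226 = $2,754.76
State income tax: $12,189.20 × 0.064 = $780.11
Municipal income tax: $12,189.20 × 0.015 = $182.84
Medicare: $13,369.36 × 0.023 = $307.50
State disability insurance: annual cap $122,662.56 already reached (YTD $127,771.93), so $0.00
Roth 401(k) contribution: $236.46
Total deductions = $1,113.67 + $66.49 + $2,754.76 + $780.11 + $182.84 + $307.50 + $0.00 + $236.46 = $5,441.83
Net pay = $13,369.36 − $5,441.83 = $7,927.53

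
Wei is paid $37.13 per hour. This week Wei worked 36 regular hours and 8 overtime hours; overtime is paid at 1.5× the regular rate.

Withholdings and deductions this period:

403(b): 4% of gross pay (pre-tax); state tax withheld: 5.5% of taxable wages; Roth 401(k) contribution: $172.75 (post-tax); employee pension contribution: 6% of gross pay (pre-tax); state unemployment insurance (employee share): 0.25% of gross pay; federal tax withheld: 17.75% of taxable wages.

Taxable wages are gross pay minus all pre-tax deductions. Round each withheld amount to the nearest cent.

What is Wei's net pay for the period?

Regular pay: 36 × $37.13 = $1336.68
Overtime pay: 8 × $37.13 × 1.5 = $445.56
Gross pay = $1336.68 + $445.56 = $1782.24
403(b): $1782.24 × 0.04 = $71.29
Employee pension contribution: $1782.24 × 0.06 = $106.93
Pre-tax total = $71.29 + $106.93 = $178.22
Taxable wages = $1782.24 − $178.22 = $1604.02
State tax withheld: $1604.02 × 0.055 = $88.22
Federal tax withheld: $1604.02 × 0.1775 = $284.71
State unemployment insurance (employee share): $1782.24 × 0.0025 = $4.46
Roth 401(k) contribution: $172.75
Total deductions = $71.29 + $106.93 + $88.22 + $284.71 + $4.46 + $172.75 = $728.36
Net pay = $1782.24 − $728.36 = $1053.88

$1053.88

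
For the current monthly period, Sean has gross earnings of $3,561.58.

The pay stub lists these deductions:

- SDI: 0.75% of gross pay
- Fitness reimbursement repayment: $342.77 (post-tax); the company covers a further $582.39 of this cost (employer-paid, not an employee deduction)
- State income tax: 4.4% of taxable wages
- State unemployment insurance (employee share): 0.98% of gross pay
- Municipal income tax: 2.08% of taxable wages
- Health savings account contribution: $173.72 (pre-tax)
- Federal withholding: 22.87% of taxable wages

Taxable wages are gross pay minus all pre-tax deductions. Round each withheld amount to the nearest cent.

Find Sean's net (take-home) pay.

Health savings account contribution: $173.72
Taxable wages = $3,561.58 − $173.72 = $3,387.86
Federal withholding: $3,387.86 × 0.2287 = $774.80
State income tax: $3,387.86 × 0.044 = $149.07
Municipal income tax: $3,387.86 × 0.0208 = $70.47
SDI: $3,561.58 × 0.0075 = $26.71
State unemployment insurance (employee share): $3,561.58 × 0.0098 = $34.90
Fitness reimbursement repayment: $342.77
(Employer's $582.39 toward fitness reimbursement repayment is not withheld from the employee.)
Total deductions = $173.72 + $774.80 + $149.07 + $70.47 + $26.71 + $34.90 + $342.77 = $1,572.44
Net pay = $3,561.58 − $1,572.44 = $1,989.14

$1,989.14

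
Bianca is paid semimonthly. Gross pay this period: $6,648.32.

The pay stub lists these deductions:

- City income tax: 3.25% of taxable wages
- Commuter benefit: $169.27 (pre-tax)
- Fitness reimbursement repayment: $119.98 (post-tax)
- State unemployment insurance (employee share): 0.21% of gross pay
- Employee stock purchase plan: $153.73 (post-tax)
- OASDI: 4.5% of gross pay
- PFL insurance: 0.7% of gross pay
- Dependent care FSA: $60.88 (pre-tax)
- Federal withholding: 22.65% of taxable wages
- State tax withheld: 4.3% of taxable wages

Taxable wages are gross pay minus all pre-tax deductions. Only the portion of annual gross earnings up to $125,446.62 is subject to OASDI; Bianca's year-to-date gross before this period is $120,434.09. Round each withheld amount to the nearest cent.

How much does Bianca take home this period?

Commuter benefit: $169.27
Dependent care FSA: $60.88
Pre-tax total = $169.27 + $60.88 = $230.15
Taxable wages = $6,648.32 − $230.15 = $6,418.17
Federal withholding: $6,418.17 × 0.2265 = $1,453.72
City income tax: $6,418.17 × 0.0325 = $208.59
State tax withheld: $6,418.17 × 0.043 = $275.98
State unemployment insurance (employee share): $6,648.32 × 0.0021 = $13.96
PFL insurance: $6,648.32 × 0.007 = $46.54
OASDI: only $125,446.62 − $120,434.09 = $5,012.53 of this check is subject → $5,012.53 × 0.045 = $225.56
Fitness reimbursement repayment: $119.98
Employee stock purchase plan: $153.73
Total deductions = $169.27 + $60.88 + $1,453.72 + $208.59 + $275.98 + $13.96 + $46.54 + $225.56 + $119.98 + $153.73 = $2,728.21
Net pay = $6,648.32 − $2,728.21 = $3,920.11

$3,920.11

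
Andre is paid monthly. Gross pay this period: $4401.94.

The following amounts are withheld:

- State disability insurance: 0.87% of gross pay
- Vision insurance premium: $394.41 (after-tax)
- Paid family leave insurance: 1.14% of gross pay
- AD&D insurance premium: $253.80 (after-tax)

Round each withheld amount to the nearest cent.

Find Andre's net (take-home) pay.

Paid family leave insurance: $4401.94 × 0.0114 = $50.18
State disability insurance: $4401.94 × 0.0087 = $38.30
AD&D insurance premium: $253.80
Vision insurance premium: $394.41
Total deductions = $50.18 + $38.30 + $253.80 + $394.41 = $736.69
Net pay = $4401.94 − $736.69 = $3665.25

$3665.25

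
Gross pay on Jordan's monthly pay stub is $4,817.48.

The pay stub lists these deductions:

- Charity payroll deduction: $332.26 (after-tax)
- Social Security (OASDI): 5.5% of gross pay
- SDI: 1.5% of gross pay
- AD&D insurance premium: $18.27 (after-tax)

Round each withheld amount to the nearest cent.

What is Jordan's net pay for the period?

$4,129.73

SDI: $4,817.48 × 0.015 = $72.26
Social Security (OASDI): $4,817.48 × 0.055 = $264.96
Charity payroll deduction: $332.26
AD&D insurance premium: $18.27
Total deductions = $72.26 + $264.96 + $332.26 + $18.27 = $687.75
Net pay = $4,817.48 − $687.75 = $4,129.73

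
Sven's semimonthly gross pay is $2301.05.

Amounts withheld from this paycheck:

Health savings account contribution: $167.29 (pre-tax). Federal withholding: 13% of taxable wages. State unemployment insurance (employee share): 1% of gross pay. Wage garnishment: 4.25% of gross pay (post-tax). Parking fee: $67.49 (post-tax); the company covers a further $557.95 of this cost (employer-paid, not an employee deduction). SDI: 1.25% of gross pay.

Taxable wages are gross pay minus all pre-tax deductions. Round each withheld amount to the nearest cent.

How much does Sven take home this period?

$1639.32

Health savings account contribution: $167.29
Taxable wages = $2301.05 − $167.29 = $2133.76
Federal withholding: $2133.76 × 0.13 = $277.39
SDI: $2301.05 × 0.0125 = $28.76
State unemployment insurance (employee share): $2301.05 × 0.01 = $23.01
Wage garnishment: $2301.05 × 0.0425 = $97.79
Parking fee: $67.49
(Employer's $557.95 toward parking fee is not withheld from the employee.)
Total deductions = $167.29 + $277.39 + $28.76 + $23.01 + $97.79 + $67.49 = $661.73
Net pay = $2301.05 − $661.73 = $1639.32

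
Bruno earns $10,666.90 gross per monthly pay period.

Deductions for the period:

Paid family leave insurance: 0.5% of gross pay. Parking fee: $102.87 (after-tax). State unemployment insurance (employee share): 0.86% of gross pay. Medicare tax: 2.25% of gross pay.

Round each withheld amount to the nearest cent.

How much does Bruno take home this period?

Medicare tax: $10,666.90 × 0.0225 = $240.01
Paid family leave insurance: $10,666.90 × 0.005 = $53.33
State unemployment insurance (employee share): $10,666.90 × 0.0086 = $91.74
Parking fee: $102.87
Total deductions = $240.01 + $53.33 + $91.74 + $102.87 = $487.95
Net pay = $10,666.90 − $487.95 = $10,178.95

$10,178.95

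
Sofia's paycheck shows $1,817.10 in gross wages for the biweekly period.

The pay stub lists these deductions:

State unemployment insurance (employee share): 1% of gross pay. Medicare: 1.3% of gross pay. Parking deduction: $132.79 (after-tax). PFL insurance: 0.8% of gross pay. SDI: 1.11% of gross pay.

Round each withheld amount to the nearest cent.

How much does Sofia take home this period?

$1,607.81

State unemployment insurance (employee share): $1,817.10 × 0.01 = $18.17
PFL insurance: $1,817.10 × 0.008 = $14.54
SDI: $1,817.10 × 0.0111 = $20.17
Medicare: $1,817.10 × 0.013 = $23.62
Parking deduction: $132.79
Total deductions = $18.17 + $14.54 + $20.17 + $23.62 + $132.79 = $209.29
Net pay = $1,817.10 − $209.29 = $1,607.81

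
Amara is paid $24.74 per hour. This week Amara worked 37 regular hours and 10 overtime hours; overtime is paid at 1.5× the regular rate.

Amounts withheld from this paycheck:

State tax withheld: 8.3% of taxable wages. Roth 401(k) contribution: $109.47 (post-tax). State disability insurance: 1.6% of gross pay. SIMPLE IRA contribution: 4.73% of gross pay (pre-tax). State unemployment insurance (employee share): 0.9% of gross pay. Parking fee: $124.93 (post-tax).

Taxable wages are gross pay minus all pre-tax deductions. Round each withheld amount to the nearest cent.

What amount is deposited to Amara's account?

Regular pay: 37 × $24.74 = $915.38
Overtime pay: 10 × $24.74 × 1.5 = $371.10
Gross pay = $915.38 + $371.10 = $1,286.48
SIMPLE IRA contribution: $1,286.48 × 0.0473 = $60.85
Taxable wages = $1,286.48 − $60.85 = $1,225.63
State tax withheld: $1,225.63 × 0.083 = $101.73
State unemployment insurance (employee share): $1,286.48 × 0.009 = $11.58
State disability insurance: $1,286.48 × 0.016 = $20.58
Roth 401(k) contribution: $109.47
Parking fee: $124.93
Total deductions = $60.85 + $101.73 + $11.58 + $20.58 + $109.47 + $124.93 = $429.14
Net pay = $1,286.48 − $429.14 = $857.34

$857.34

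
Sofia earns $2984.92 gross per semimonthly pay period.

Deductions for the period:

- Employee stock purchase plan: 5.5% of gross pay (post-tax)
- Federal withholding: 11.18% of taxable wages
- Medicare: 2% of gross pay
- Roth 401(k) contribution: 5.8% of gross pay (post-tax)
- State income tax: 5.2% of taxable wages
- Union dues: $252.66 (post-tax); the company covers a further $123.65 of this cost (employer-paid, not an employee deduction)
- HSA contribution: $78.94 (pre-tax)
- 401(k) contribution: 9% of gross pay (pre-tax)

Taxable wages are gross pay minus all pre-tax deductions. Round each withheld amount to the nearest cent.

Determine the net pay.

$1555.69

HSA contribution: $78.94
401(k) contribution: $2984.92 × 0.09 = $268.64
Pre-tax total = $78.94 + $268.64 = $347.58
Taxable wages = $2984.92 − $347.58 = $2637.34
Federal withholding: $2637.34 × 0.1118 = $294.85
State income tax: $2637.34 × 0.052 = $137.14
Medicare: $2984.92 × 0.02 = $59.70
Employee stock purchase plan: $2984.92 × 0.055 = $164.17
Union dues: $252.66
Roth 401(k) contribution: $2984.92 × 0.058 = $173.13
(Employer's $123.65 toward union dues is not withheld from the employee.)
Total deductions = $78.94 + $268.64 + $294.85 + $137.14 + $59.70 + $164.17 + $252.66 + $173.13 = $1429.23
Net pay = $2984.92 − $1429.23 = $1555.69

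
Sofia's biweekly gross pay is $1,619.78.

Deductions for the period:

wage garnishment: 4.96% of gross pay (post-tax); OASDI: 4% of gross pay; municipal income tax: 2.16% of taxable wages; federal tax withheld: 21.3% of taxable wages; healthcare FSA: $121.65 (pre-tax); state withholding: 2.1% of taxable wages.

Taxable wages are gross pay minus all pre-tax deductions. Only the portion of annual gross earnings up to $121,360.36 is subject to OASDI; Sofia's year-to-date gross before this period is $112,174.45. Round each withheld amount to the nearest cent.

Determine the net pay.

Healthcare FSA: $121.65
Taxable wages = $1,619.78 − $121.65 = $1,498.13
State withholding: $1,498.13 × 0.021 = $31.46
Municipal income tax: $1,498.13 × 0.0216 = $32.36
Federal tax withheld: $1,498.13 × 0.213 = $319.10
OASDI: cap not yet reached, full $1,619.78 is subject → $1,619.78 × 0.04 = $64.79
Wage garnishment: $1,619.78 × 0.0496 = $80.34
Total deductions = $121.65 + $31.46 + $32.36 + $319.10 + $64.79 + $80.34 = $649.70
Net pay = $1,619.78 − $649.70 = $970.08

$970.08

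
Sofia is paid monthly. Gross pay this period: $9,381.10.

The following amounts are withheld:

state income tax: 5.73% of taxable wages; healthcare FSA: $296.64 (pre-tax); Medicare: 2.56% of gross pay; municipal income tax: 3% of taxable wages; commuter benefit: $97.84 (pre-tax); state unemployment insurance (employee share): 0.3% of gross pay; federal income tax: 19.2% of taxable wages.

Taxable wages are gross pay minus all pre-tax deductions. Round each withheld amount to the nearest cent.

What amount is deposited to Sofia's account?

$6,208.36

Commuter benefit: $97.84
Healthcare FSA: $296.64
Pre-tax total = $97.84 + $296.64 = $394.48
Taxable wages = $9,381.10 − $394.48 = $8,986.62
Federal income tax: $8,986.62 × 0.192 = $1,725.43
Municipal income tax: $8,986.62 × 0.03 = $269.60
State income tax: $8,986.62 × 0.0573 = $514.93
State unemployment insurance (employee share): $9,381.10 × 0.003 = $28.14
Medicare: $9,381.10 × 0.0256 = $240.16
Total deductions = $97.84 + $296.64 + $1,725.43 + $269.60 + $514.93 + $28.14 + $240.16 = $3,172.74
Net pay = $9,381.10 − $3,172.74 = $6,208.36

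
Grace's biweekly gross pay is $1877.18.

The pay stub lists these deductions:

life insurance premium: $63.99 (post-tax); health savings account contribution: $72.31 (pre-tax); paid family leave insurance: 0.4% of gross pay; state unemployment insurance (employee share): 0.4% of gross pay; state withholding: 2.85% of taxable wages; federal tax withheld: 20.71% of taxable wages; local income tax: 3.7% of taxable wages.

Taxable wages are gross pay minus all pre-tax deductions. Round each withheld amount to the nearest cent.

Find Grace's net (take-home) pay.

$1233.85

Health savings account contribution: $72.31
Taxable wages = $1877.18 − $72.31 = $1804.87
Local income tax: $1804.87 × 0.037 = $66.78
State withholding: $1804.87 × 0.0285 = $51.44
Federal tax withheld: $1804.87 × 0.2071 = $373.79
Paid family leave insurance: $1877.18 × 0.004 = $7.51
State unemployment insurance (employee share): $1877.18 × 0.004 = $7.51
Life insurance premium: $63.99
Total deductions = $72.31 + $66.78 + $51.44 + $373.79 + $7.51 + $7.51 + $63.99 = $643.33
Net pay = $1877.18 − $643.33 = $1233.85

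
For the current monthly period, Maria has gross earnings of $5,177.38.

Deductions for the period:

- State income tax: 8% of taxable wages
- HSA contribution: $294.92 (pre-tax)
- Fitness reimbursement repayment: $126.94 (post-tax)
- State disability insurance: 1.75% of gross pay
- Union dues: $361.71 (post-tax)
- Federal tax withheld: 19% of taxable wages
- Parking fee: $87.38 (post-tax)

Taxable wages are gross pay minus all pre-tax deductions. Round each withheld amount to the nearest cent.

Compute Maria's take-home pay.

$2,897.56

HSA contribution: $294.92
Taxable wages = $5,177.38 − $294.92 = $4,882.46
State income tax: $4,882.46 × 0.08 = $390.60
Federal tax withheld: $4,882.46 × 0.19 = $927.67
State disability insurance: $5,177.38 × 0.0175 = $90.60
Union dues: $361.71
Parking fee: $87.38
Fitness reimbursement repayment: $126.94
Total deductions = $294.92 + $390.60 + $927.67 + $90.60 + $361.71 + $87.38 + $126.94 = $2,279.82
Net pay = $5,177.38 − $2,279.82 = $2,897.56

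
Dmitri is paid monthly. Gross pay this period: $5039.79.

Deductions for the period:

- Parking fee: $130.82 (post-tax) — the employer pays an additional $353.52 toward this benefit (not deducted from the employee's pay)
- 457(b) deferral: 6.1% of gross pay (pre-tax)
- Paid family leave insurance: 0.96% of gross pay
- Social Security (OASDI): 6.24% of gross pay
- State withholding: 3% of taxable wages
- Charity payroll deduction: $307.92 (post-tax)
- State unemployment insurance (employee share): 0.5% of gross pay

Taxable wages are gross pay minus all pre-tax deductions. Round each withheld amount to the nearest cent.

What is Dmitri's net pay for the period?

457(b) deferral: $5039.79 × 0.061 = $307.43
Taxable wages = $5039.79 − $307.43 = $4732.36
State withholding: $4732.36 × 0.03 = $141.97
Paid family leave insurance: $5039.79 × 0.0096 = $48.38
Social Security (OASDI): $5039.79 × 0.0624 = $314.48
State unemployment insurance (employee share): $5039.79 × 0.005 = $25.20
Parking fee: $130.82
Charity payroll deduction: $307.92
(Employer's $353.52 toward parking fee is not withheld from the employee.)
Total deductions = $307.43 + $141.97 + $48.38 + $314.48 + $25.20 + $130.82 + $307.92 = $1276.20
Net pay = $5039.79 − $1276.20 = $3763.59

$3763.59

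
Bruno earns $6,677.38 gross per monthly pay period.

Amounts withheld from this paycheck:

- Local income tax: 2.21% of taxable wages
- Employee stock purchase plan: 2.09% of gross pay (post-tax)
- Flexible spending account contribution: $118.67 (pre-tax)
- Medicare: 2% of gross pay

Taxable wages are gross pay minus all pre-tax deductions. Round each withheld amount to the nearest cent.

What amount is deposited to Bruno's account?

$6,140.65

Flexible spending account contribution: $118.67
Taxable wages = $6,677.38 − $118.67 = $6,558.71
Local income tax: $6,558.71 × 0.0221 = $144.95
Medicare: $6,677.38 × 0.02 = $133.55
Employee stock purchase plan: $6,677.38 × 0.0209 = $139.56
Total deductions = $118.67 + $144.95 + $133.55 + $139.56 = $536.73
Net pay = $6,677.38 − $536.73 = $6,140.65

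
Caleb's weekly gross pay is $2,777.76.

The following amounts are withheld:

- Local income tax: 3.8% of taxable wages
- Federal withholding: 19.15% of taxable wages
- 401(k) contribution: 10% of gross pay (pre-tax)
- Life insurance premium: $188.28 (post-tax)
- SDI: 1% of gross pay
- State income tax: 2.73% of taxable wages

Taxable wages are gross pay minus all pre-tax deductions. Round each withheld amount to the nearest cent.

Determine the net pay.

401(k) contribution: $2,777.76 × 0.1 = $277.78
Taxable wages = $2,777.76 − $277.78 = $2,499.98
Local income tax: $2,499.98 × 0.038 = $95.00
State income tax: $2,499.98 × 0.0273 = $68.25
Federal withholding: $2,499.98 × 0.1915 = $478.75
SDI: $2,777.76 × 0.01 = $27.78
Life insurance premium: $188.28
Total deductions = $277.78 + $95.00 + $68.25 + $478.75 + $27.78 + $188.28 = $1,135.84
Net pay = $2,777.76 − $1,135.84 = $1,641.92

$1,641.92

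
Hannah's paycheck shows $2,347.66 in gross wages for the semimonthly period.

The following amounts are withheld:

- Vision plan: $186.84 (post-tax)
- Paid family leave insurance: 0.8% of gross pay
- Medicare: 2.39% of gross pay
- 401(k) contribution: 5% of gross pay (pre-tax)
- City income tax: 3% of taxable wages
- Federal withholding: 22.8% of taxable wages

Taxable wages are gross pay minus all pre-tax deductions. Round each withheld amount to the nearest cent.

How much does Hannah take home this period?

$1,393.14

401(k) contribution: $2,347.66 × 0.05 = $117.38
Taxable wages = $2,347.66 − $117.38 = $2,230.28
City income tax: $2,230.28 × 0.03 = $66.91
Federal withholding: $2,230.28 × 0.228 = $508.50
Paid family leave insurance: $2,347.66 × 0.008 = $18.78
Medicare: $2,347.66 × 0.0239 = $56.11
Vision plan: $186.84
Total deductions = $117.38 + $66.91 + $508.50 + $18.78 + $56.11 + $186.84 = $954.52
Net pay = $2,347.66 − $954.52 = $1,393.14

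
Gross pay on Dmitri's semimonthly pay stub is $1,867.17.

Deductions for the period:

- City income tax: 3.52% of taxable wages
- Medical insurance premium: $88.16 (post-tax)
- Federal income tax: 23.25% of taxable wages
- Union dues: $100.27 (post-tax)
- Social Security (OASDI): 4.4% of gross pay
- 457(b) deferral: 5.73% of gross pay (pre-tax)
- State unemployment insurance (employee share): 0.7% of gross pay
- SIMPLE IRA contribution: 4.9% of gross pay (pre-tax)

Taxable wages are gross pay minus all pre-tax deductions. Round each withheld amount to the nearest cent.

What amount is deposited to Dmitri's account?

$938.32

457(b) deferral: $1,867.17 × 0.0573 = $106.99
SIMPLE IRA contribution: $1,867.17 × 0.049 = $91.49
Pre-tax total = $106.99 + $91.49 = $198.48
Taxable wages = $1,867.17 − $198.48 = $1,668.69
City income tax: $1,668.69 × 0.0352 = $58.74
Federal income tax: $1,668.69 × 0.2325 = $387.97
State unemployment insurance (employee share): $1,867.17 × 0.007 = $13.07
Social Security (OASDI): $1,867.17 × 0.044 = $82.16
Union dues: $100.27
Medical insurance premium: $88.16
Total deductions = $106.99 + $91.49 + $58.74 + $387.97 + $13.07 + $82.16 + $100.27 + $88.16 = $928.85
Net pay = $1,867.17 − $928.85 = $938.32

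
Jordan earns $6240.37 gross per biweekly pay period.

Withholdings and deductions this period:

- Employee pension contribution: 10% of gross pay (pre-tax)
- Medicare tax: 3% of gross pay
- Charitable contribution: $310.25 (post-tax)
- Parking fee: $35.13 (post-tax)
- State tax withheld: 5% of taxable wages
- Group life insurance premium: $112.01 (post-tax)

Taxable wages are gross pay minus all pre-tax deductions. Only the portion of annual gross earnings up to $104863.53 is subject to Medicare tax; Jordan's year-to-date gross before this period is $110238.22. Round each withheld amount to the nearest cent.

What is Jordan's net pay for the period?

$4878.12

Employee pension contribution: $6240.37 × 0.1 = $624.04
Taxable wages = $6240.37 − $624.04 = $5616.33
State tax withheld: $5616.33 × 0.05 = $280.82
Medicare tax: annual cap $104863.53 already reached (YTD $110238.22), so $0.00
Parking fee: $35.13
Group life insurance premium: $112.01
Charitable contribution: $310.25
Total deductions = $624.04 + $280.82 + $0.00 + $35.13 + $112.01 + $310.25 = $1362.25
Net pay = $6240.37 − $1362.25 = $4878.12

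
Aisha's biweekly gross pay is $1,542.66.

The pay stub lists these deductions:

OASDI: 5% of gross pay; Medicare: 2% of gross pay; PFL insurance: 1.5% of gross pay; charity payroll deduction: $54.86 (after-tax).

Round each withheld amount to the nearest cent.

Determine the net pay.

Medicare: $1,542.66 × 0.02 = $30.85
PFL insurance: $1,542.66 × 0.015 = $23.14
OASDI: $1,542.66 × 0.05 = $77.13
Charity payroll deduction: $54.86
Total deductions = $30.85 + $23.14 + $77.13 + $54.86 = $185.98
Net pay = $1,542.66 − $185.98 = $1,356.68

$1,356.68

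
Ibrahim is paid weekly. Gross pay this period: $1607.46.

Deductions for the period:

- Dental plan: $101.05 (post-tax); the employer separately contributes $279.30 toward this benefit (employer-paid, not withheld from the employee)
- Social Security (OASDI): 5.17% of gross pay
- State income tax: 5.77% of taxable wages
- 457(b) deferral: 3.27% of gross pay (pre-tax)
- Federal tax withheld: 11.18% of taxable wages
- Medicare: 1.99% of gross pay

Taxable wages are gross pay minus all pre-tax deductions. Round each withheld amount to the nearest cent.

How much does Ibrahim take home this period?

$1075.19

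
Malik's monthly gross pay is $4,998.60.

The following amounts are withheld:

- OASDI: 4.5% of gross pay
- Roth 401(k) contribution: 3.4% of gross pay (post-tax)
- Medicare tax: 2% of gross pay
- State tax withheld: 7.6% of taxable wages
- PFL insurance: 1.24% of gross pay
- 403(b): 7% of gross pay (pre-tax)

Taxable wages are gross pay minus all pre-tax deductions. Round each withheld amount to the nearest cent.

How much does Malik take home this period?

403(b): $4,998.60 × 0.07 = $349.90
Taxable wages = $4,998.60 − $349.90 = $4,648.70
State tax withheld: $4,648.70 × 0.076 = $353.30
Medicare tax: $4,998.60 × 0.02 = $99.97
PFL insurance: $4,998.60 × 0.0124 = $61.98
OASDI: $4,998.60 × 0.045 = $224.94
Roth 401(k) contribution: $4,998.60 × 0.034 = $169.95
Total deductions = $349.90 + $353.30 + $99.97 + $61.98 + $224.94 + $169.95 = $1,260.04
Net pay = $4,998.60 − $1,260.04 = $3,738.56

$3,738.56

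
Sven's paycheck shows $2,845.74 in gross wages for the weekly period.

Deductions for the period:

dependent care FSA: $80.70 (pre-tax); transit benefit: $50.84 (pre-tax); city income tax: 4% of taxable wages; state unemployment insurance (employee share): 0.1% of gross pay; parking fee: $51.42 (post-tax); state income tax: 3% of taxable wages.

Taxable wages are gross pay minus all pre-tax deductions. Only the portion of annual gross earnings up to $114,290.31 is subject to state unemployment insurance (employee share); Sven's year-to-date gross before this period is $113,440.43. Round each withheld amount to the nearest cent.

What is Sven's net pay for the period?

Dependent care FSA: $80.70
Transit benefit: $50.84
Pre-tax total = $80.70 + $50.84 = $131.54
Taxable wages = $2,845.74 − $131.54 = $2,714.20
State income tax: $2,714.20 × 0.03 = $81.43
City income tax: $2,714.20 × 0.04 = $108.57
State unemployment insurance (employee share): only $114,290.31 − $113,440.43 = $849.88 of this check is subject → $849.88 × 0.001 = $0.85
Parking fee: $51.42
Total deductions = $80.70 + $50.84 + $81.43 + $108.57 + $0.85 + $51.42 = $373.81
Net pay = $2,845.74 − $373.81 = $2,471.93

$2,471.93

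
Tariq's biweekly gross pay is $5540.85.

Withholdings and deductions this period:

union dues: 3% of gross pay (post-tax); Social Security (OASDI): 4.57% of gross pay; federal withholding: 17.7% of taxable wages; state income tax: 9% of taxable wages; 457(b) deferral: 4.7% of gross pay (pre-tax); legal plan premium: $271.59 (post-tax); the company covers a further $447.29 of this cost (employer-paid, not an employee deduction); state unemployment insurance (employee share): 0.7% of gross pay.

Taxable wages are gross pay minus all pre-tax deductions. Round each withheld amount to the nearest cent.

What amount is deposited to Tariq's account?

457(b) deferral: $5540.85 × 0.047 = $260.42
Taxable wages = $5540.85 − $260.42 = $5280.43
Federal withholding: $5280.43 × 0.177 = $934.64
State income tax: $5280.43 × 0.09 = $475.24
State unemployment insurance (employee share): $5540.85 × 0.007 = $38.79
Social Security (OASDI): $5540.85 × 0.0457 = $253.22
Union dues: $5540.85 × 0.03 = $166.23
Legal plan premium: $271.59
(Employer's $447.29 toward legal plan premium is not withheld from the employee.)
Total deductions = $260.42 + $934.64 + $475.24 + $38.79 + $253.22 + $166.23 + $271.59 = $2400.13
Net pay = $5540.85 − $2400.13 = $3140.72

$3140.72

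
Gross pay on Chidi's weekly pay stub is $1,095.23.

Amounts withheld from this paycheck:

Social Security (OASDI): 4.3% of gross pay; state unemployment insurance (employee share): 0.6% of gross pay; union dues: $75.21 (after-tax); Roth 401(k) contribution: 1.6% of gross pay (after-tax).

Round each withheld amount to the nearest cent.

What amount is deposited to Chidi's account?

$948.84

Social Security (OASDI): $1,095.23 × 0.043 = $47.09
State unemployment insurance (employee share): $1,095.23 × 0.006 = $6.57
Union dues: $75.21
Roth 401(k) contribution: $1,095.23 × 0.016 = $17.52
Total deductions = $47.09 + $6.57 + $75.21 + $17.52 = $146.39
Net pay = $1,095.23 − $146.39 = $948.84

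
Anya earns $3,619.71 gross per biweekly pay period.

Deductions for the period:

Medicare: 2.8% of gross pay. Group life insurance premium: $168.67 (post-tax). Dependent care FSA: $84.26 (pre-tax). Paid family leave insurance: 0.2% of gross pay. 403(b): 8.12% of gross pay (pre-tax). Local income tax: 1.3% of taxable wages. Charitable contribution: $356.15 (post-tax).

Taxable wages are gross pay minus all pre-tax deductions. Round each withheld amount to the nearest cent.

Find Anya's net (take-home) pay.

$2,565.98

Dependent care FSA: $84.26
403(b): $3,619.71 × 0.0812 = $293.92
Pre-tax total = $84.26 + $293.92 = $378.18
Taxable wages = $3,619.71 − $378.18 = $3,241.53
Local income tax: $3,241.53 × 0.013 = $42.14
Paid family leave insurance: $3,619.71 × 0.002 = $7.24
Medicare: $3,619.71 × 0.028 = $101.35
Group life insurance premium: $168.67
Charitable contribution: $356.15
Total deductions = $84.26 + $293.92 + $42.14 + $7.24 + $101.35 + $168.67 + $356.15 = $1,053.73
Net pay = $3,619.71 − $1,053.73 = $2,565.98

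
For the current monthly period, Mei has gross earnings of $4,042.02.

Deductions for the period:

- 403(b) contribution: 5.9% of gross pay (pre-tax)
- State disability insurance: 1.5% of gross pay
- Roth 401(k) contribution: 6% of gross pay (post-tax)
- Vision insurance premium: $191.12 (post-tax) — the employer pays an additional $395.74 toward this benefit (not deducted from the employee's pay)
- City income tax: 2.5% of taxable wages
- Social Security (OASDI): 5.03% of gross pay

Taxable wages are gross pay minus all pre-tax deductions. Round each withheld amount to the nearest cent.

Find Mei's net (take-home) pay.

403(b) contribution: $4,042.02 × 0.059 = $238.48
Taxable wages = $4,042.02 − $238.48 = $3,803.54
City income tax: $3,803.54 × 0.025 = $95.09
Social Security (OASDI): $4,042.02 × 0.0503 = $203.31
State disability insurance: $4,042.02 × 0.015 = $60.63
Vision insurance premium: $191.12
Roth 401(k) contribution: $4,042.02 × 0.06 = $242.52
(Employer's $395.74 toward vision insurance premium is not withheld from the employee.)
Total deductions = $238.48 + $95.09 + $203.31 + $60.63 + $191.12 + $242.52 = $1,031.15
Net pay = $4,042.02 − $1,031.15 = $3,010.87

$3,010.87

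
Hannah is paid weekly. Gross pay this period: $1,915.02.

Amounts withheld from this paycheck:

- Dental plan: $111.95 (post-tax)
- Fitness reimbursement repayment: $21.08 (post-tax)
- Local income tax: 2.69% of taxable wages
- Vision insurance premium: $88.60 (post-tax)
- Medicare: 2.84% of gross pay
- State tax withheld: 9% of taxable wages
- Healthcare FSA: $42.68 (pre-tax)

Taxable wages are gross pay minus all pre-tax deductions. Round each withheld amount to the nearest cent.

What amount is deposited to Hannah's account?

Healthcare FSA: $42.68
Taxable wages = $1,915.02 − $42.68 = $1,872.34
State tax withheld: $1,872.34 × 0.09 = $168.51
Local income tax: $1,872.34 × 0.0269 = $50.37
Medicare: $1,915.02 × 0.0284 = $54.39
Fitness reimbursement repayment: $21.08
Dental plan: $111.95
Vision insurance premium: $88.60
Total deductions = $42.68 + $168.51 + $50.37 + $54.39 + $21.08 + $111.95 + $88.60 = $537.58
Net pay = $1,915.02 − $537.58 = $1,377.44

$1,377.44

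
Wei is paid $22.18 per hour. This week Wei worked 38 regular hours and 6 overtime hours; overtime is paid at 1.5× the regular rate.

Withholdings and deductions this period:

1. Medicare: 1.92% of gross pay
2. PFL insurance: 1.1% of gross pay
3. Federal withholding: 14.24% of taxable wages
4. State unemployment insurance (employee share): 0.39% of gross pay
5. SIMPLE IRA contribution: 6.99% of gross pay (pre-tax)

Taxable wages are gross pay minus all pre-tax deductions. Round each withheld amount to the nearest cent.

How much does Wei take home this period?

Regular pay: 38 × $22.18 = $842.84
Overtime pay: 6 × $22.18 × 1.5 = $199.62
Gross pay = $842.84 + $199.62 = $1,042.46
SIMPLE IRA contribution: $1,042.46 × 0.0699 = $72.87
Taxable wages = $1,042.46 − $72.87 = $969.59
Federal withholding: $969.59 × 0.1424 = $138.07
State unemployment insurance (employee share): $1,042.46 × 0.0039 = $4.07
PFL insurance: $1,042.46 × 0.011 = $11.47
Medicare: $1,042.46 × 0.0192 = $20.02
Total deductions = $72.87 + $138.07 + $4.07 + $11.47 + $20.02 = $246.50
Net pay = $1,042.46 − $246.50 = $795.96

$795.96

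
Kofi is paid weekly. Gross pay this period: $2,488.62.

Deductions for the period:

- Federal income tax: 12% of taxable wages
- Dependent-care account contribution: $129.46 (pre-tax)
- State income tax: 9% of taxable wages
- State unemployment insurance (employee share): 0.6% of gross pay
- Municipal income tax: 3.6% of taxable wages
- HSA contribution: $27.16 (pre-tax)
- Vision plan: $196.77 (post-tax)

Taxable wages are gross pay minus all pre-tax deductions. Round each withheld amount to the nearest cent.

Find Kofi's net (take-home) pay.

HSA contribution: $27.16
Dependent-care account contribution: $129.46
Pre-tax total = $27.16 + $129.46 = $156.62
Taxable wages = $2,488.62 − $156.62 = $2,332.00
State income tax: $2,332.00 × 0.09 = $209.88
Municipal income tax: $2,332.00 × 0.036 = $83.95
Federal income tax: $2,332.00 × 0.12 = $279.84
State unemployment insurance (employee share): $2,488.62 × 0.006 = $14.93
Vision plan: $196.77
Total deductions = $27.16 + $129.46 + $209.88 + $83.95 + $279.84 + $14.93 + $196.77 = $941.99
Net pay = $2,488.62 − $941.99 = $1,546.63

$1,546.63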